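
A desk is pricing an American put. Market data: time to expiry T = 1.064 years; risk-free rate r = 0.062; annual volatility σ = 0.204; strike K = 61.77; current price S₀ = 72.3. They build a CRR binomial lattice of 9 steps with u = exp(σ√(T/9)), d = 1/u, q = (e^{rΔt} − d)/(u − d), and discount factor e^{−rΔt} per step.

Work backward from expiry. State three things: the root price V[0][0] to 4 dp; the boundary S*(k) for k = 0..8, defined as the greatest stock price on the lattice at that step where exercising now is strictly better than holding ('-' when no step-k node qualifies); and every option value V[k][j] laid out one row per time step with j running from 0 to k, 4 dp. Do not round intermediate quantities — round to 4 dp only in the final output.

price = 1.1528
boundary = - - - - - 50.9127 47.4640 50.9127 54.6121
tree:
1.1528
1.9111 0.5092
3.0928 0.9098 0.1678
4.8660 1.5932 0.3280 0.0309
7.4081 2.7223 0.6333 0.0669 0.0000
10.8573 4.5105 1.2048 0.1450 0.0000 0.0000
14.3060 7.1832 2.2482 0.3140 0.0000 0.0000 0.0000
17.5212 10.8573 4.0871 0.6800 0.0000 0.0000 0.0000 0.0000
20.5186 14.3060 7.1579 1.4728 0.0000 0.0000 0.0000 0.0000 0.0000
23.3129 17.5212 10.8573 3.1898 0.0000 0.0000 0.0000 0.0000 0.0000 0.0000

Δt=0.11822  u=1.07266  d=0.93226  q=0.53487  discount=0.99270
step 9 (expiry): payoffs max(K−S,0) = 23.3129 17.5212 10.8573 3.1898 0.0000 0.0000 0.0000 0.0000 0.0000 0.0000
step 8: (k=8,j=0): S=41.2514, (K−S)⁺=20.5186, hold=20.0675 ⇒ V=20.5186 exercise | (k=8,j=1): S=47.4640, (K−S)⁺=14.3060, hold=13.8549 ⇒ V=14.3060 exercise | (k=8,j=2): S=54.6121, (K−S)⁺=7.1579, hold=6.7068 ⇒ V=7.1579 exercise | (k=8,j=3): S=62.8367, (K−S)⁺=0.0000, hold=1.4728 ⇒ V=1.4728 continue | (k=8,j=4): S=72.3000, (K−S)⁺=0.0000, hold=0.0000 ⇒ V=0.0000 continue | (k=8,j=5): S=83.1885, (K−S)⁺=0.0000, hold=0.0000 ⇒ V=0.0000 continue | (k=8,j=6): S=95.7167, (K−S)⁺=0.0000, hold=0.0000 ⇒ V=0.0000 continue | (k=8,j=7): S=110.1318, (K−S)⁺=0.0000, hold=0.0000 ⇒ V=0.0000 continue | (k=8,j=8): S=126.7178, (K−S)⁺=0.0000, hold=0.0000 ⇒ V=0.0000 continue  boundary S*=54.6121
step 7: (k=7,j=0): S=44.2488, (K−S)⁺=17.5212, hold=17.0701 ⇒ V=17.5212 exercise | (k=7,j=1): S=50.9127, (K−S)⁺=10.8573, hold=10.4062 ⇒ V=10.8573 exercise | (k=7,j=2): S=58.5802, (K−S)⁺=3.1898, hold=4.0871 ⇒ V=4.0871 continue | (k=7,j=3): S=67.4025, (K−S)⁺=0.0000, hold=0.6800 ⇒ V=0.6800 continue | (k=7,j=4): S=77.5534, (K−S)⁺=0.0000, hold=0.0000 ⇒ V=0.0000 continue | (k=7,j=5): S=89.2330, (K−S)⁺=0.0000, hold=0.0000 ⇒ V=0.0000 continue | (k=7,j=6): S=102.6716, (K−S)⁺=0.0000, hold=0.0000 ⇒ V=0.0000 continue | (k=7,j=7): S=118.1340, (K−S)⁺=0.0000, hold=0.0000 ⇒ V=0.0000 continue  boundary S*=50.9127
step 6: (k=6,j=0): S=47.4640, (K−S)⁺=14.3060, hold=13.8549 ⇒ V=14.3060 exercise | (k=6,j=1): S=54.6121, (K−S)⁺=7.1579, hold=7.1832 ⇒ V=7.1832 continue | (k=6,j=2): S=62.8367, (K−S)⁺=0.0000, hold=2.2482 ⇒ V=2.2482 continue | (k=6,j=3): S=72.3000, (K−S)⁺=0.0000, hold=0.3140 ⇒ V=0.3140 continue | (k=6,j=4): S=83.1885, (K−S)⁺=0.0000, hold=0.0000 ⇒ V=0.0000 continue | (k=6,j=5): S=95.7167, (K−S)⁺=0.0000, hold=0.0000 ⇒ V=0.0000 continue | (k=6,j=6): S=110.1318, (K−S)⁺=0.0000, hold=0.0000 ⇒ V=0.0000 continue  boundary S*=47.4640
step 5: (k=5,j=0): S=50.9127, (K−S)⁺=10.8573, hold=10.4196 ⇒ V=10.8573 exercise | (k=5,j=1): S=58.5802, (K−S)⁺=3.1898, hold=4.5105 ⇒ V=4.5105 continue | (k=5,j=2): S=67.4025, (K−S)⁺=0.0000, hold=1.2048 ⇒ V=1.2048 continue | (k=5,j=3): S=77.5534, (K−S)⁺=0.0000, hold=0.1450 ⇒ V=0.1450 continue | (k=5,j=4): S=89.2330, (K−S)⁺=0.0000, hold=0.0000 ⇒ V=0.0000 continue | (k=5,j=5): S=102.6716, (K−S)⁺=0.0000, hold=0.0000 ⇒ V=0.0000 continue  boundary S*=50.9127
step 4: (k=4,j=0): S=54.6121, (K−S)⁺=7.1579, hold=7.4081 ⇒ V=7.4081 continue | (k=4,j=1): S=62.8367, (K−S)⁺=0.0000, hold=2.7223 ⇒ V=2.7223 continue | (k=4,j=2): S=72.3000, (K−S)⁺=0.0000, hold=0.6333 ⇒ V=0.6333 continue | (k=4,j=3): S=83.1885, (K−S)⁺=0.0000, hold=0.0669 ⇒ V=0.0669 continue | (k=4,j=4): S=95.7167, (K−S)⁺=0.0000, hold=0.0000 ⇒ V=0.0000 continue  boundary S*=-
step 3: (k=3,j=0): S=58.5802, (K−S)⁺=3.1898, hold=4.8660 ⇒ V=4.8660 continue | (k=3,j=1): S=67.4025, (K−S)⁺=0.0000, hold=1.5932 ⇒ V=1.5932 continue | (k=3,j=2): S=77.5534, (K−S)⁺=0.0000, hold=0.3280 ⇒ V=0.3280 continue | (k=3,j=3): S=89.2330, (K−S)⁺=0.0000, hold=0.0309 ⇒ V=0.0309 continue  boundary S*=-
step 2: (k=2,j=0): S=62.8367, (K−S)⁺=0.0000, hold=3.0928 ⇒ V=3.0928 continue | (k=2,j=1): S=72.3000, (K−S)⁺=0.0000, hold=0.9098 ⇒ V=0.9098 continue | (k=2,j=2): S=83.1885, (K−S)⁺=0.0000, hold=0.1678 ⇒ V=0.1678 continue  boundary S*=-
step 1: (k=1,j=0): S=67.4025, (K−S)⁺=0.0000, hold=1.9111 ⇒ V=1.9111 continue | (k=1,j=1): S=77.5534, (K−S)⁺=0.0000, hold=0.5092 ⇒ V=0.5092 continue  boundary S*=-
step 0: (k=0,j=0): S=72.3000, (K−S)⁺=0.0000, hold=1.1528 ⇒ V=1.1528 continue  boundary S*=-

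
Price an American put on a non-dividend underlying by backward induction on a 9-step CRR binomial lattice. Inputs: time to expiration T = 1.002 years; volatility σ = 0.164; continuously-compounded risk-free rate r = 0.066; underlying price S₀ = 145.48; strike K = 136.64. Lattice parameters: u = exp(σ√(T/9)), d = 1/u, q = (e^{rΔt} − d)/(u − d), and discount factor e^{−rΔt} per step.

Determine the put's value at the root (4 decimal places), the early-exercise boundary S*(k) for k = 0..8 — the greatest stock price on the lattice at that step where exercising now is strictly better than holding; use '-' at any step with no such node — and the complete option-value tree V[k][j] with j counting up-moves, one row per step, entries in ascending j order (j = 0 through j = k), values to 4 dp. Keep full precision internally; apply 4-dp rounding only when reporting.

Δt=0.11133, u=1.05625, d=0.94675, q=0.55368, disc=e^(-rΔt)=0.99268
k=9 terminal: V=max(K-S,0) → 47.7369 37.4547 25.9834 13.1852 0.0000 0.0000 0.0000 0.0000 0.0000 0.0000
k=8: j=0 S=93.9035 intr=42.7365 cont=41.7361 V=42.7365[EX]; j=1 S=104.7641 intr=31.8759 cont=30.8756 V=31.8759[EX]; j=2 S=116.8807 intr=19.7593 cont=18.7590 V=19.7593[EX]; j=3 S=130.3986 intr=6.2414 cont=5.8418 V=6.2414[EX]; j=4 S=145.4800 intr=0.0000 cont=0.0000 V=0.0000[hold]; j=5 S=162.3056 intr=0.0000 cont=0.0000 V=0.0000[hold]; j=6 S=181.0773 intr=0.0000 cont=0.0000 V=0.0000[hold]; j=7 S=202.0200 intr=0.0000 cont=0.0000 V=0.0000[hold]; j=8 S=225.3848 intr=0.0000 cont=0.0000 V=0.0000[hold]  S*(8)=130.3986
k=7: j=0 S=99.1853 intr=37.4547 cont=36.4544 V=37.4547[EX]; j=1 S=110.6566 intr=25.9834 cont=24.9830 V=25.9834[EX]; j=2 S=123.4548 intr=13.1852 cont=12.1849 V=13.1852[EX]; j=3 S=137.7330 intr=0.0000 cont=2.7653 V=2.7653[hold]; j=4 S=153.6627 intr=0.0000 cont=0.0000 V=0.0000[hold]; j=5 S=171.4347 intr=0.0000 cont=0.0000 V=0.0000[hold]; j=6 S=191.2622 intr=0.0000 cont=0.0000 V=0.0000[hold]; j=7 S=213.3828 intr=0.0000 cont=0.0000 V=0.0000[hold]  S*(7)=123.4548
k=6: j=0 S=104.7641 intr=31.8759 cont=30.8756 V=31.8759[EX]; j=1 S=116.8807 intr=19.7593 cont=18.7590 V=19.7593[EX]; j=2 S=130.3986 intr=6.2414 cont=7.3617 V=7.3617[hold]; j=3 S=145.4800 intr=0.0000 cont=1.2252 V=1.2252[hold]; j=4 S=162.3056 intr=0.0000 cont=0.0000 V=0.0000[hold]; j=5 S=181.0773 intr=0.0000 cont=0.0000 V=0.0000[hold]; j=6 S=202.0200 intr=0.0000 cont=0.0000 V=0.0000[hold]  S*(6)=116.8807
k=5: j=0 S=110.6566 intr=25.9834 cont=24.9830 V=25.9834[EX]; j=1 S=123.4548 intr=13.1852 cont=12.8006 V=13.1852[EX]; j=2 S=137.7330 intr=0.0000 cont=3.9350 V=3.9350[hold]; j=3 S=153.6627 intr=0.0000 cont=0.5428 V=0.5428[hold]; j=4 S=171.4347 intr=0.0000 cont=0.0000 V=0.0000[hold]; j=5 S=191.2622 intr=0.0000 cont=0.0000 V=0.0000[hold]  S*(5)=123.4548
k=4: j=0 S=116.8807 intr=19.7593 cont=18.7590 V=19.7593[EX]; j=1 S=130.3986 intr=6.2414 cont=8.0046 V=8.0046[hold]; j=2 S=145.4800 intr=0.0000 cont=2.0418 V=2.0418[hold]; j=3 S=162.3056 intr=0.0000 cont=0.2405 V=0.2405[hold]; j=4 S=181.0773 intr=0.0000 cont=0.0000 V=0.0000[hold]  S*(4)=116.8807
k=3: j=0 S=123.4548 intr=13.1852 cont=13.1540 V=13.1852[EX]; j=1 S=137.7330 intr=0.0000 cont=4.6687 V=4.6687[hold]; j=2 S=153.6627 intr=0.0000 cont=1.0368 V=1.0368[hold]; j=3 S=171.4347 intr=0.0000 cont=0.1066 V=0.1066[hold]  S*(3)=123.4548
k=2: j=0 S=130.3986 intr=6.2414 cont=8.4078 V=8.4078[hold]; j=1 S=145.4800 intr=0.0000 cont=2.6383 V=2.6383[hold]; j=2 S=162.3056 intr=0.0000 cont=0.5179 V=0.5179[hold]  S*(2)=-
k=1: j=0 S=137.7330 intr=0.0000 cont=5.1752 V=5.1752[hold]; j=1 S=153.6627 intr=0.0000 cont=1.4536 V=1.4536[hold]  S*(1)=-
k=0: j=0 S=145.4800 intr=0.0000 cont=3.0918 V=3.0918[hold]  S*(0)=-

price = 3.0918
boundary = - - - 123.4548 116.8807 123.4548 116.8807 123.4548 130.3986
tree:
3.0918
5.1752 1.4536
8.4078 2.6383 0.5179
13.1852 4.6687 1.0368 0.1066
19.7593 8.0046 2.0418 0.2405 0.0000
25.9834 13.1852 3.9350 0.5428 0.0000 0.0000
31.8759 19.7593 7.3617 1.2252 0.0000 0.0000 0.0000
37.4547 25.9834 13.1852 2.7653 0.0000 0.0000 0.0000 0.0000
42.7365 31.8759 19.7593 6.2414 0.0000 0.0000 0.0000 0.0000 0.0000
47.7369 37.4547 25.9834 13.1852 0.0000 0.0000 0.0000 0.0000 0.0000 0.0000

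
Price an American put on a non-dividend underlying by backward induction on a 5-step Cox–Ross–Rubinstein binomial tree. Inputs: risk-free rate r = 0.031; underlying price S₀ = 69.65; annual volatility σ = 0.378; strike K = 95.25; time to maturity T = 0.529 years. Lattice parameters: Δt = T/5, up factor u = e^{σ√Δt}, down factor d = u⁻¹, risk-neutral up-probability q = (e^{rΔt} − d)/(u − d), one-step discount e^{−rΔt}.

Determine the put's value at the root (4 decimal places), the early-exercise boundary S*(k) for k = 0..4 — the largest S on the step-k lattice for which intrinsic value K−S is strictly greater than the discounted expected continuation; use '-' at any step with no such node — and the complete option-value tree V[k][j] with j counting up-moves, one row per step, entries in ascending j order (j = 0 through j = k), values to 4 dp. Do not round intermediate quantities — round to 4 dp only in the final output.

params: Δt=0.10580 u=1.13083 d=0.88431 q=0.48263 e^(-rΔt)=0.99673
t_5 payoffs: 57.5853 47.0852 33.6581 16.4877 0.0000 0.0000
t_4: node(4,0) S=42.5924 payoff=52.6576 vs cont=52.3457 → 52.6576 [stop]  node(4,1) S=54.4661 payoff=40.7839 vs cont=40.4720 → 40.7839 [stop]  node(4,2) S=69.6500 payoff=25.6000 vs cont=25.2881 → 25.6000 [stop]  node(4,3) S=89.0668 payoff=6.1832 vs cont=8.5024 → 8.5024 [wait]  node(4,4) S=113.8964 payoff=0.0000 vs cont=0.0000 → 0.0000 [wait]  ⇒ S*(4)=69.6500
t_3: node(3,0) S=48.1648 payoff=47.0852 vs cont=46.7734 → 47.0852 [stop]  node(3,1) S=61.5919 payoff=33.6581 vs cont=33.3462 → 33.6581 [stop]  node(3,2) S=78.7623 payoff=16.4877 vs cont=17.2914 → 17.2914 [wait]  node(3,3) S=100.7193 payoff=0.0000 vs cont=4.3845 → 4.3845 [wait]  ⇒ S*(3)=61.5919
t_2: node(2,0) S=54.4661 payoff=40.7839 vs cont=40.4720 → 40.7839 [stop]  node(2,1) S=69.6500 payoff=25.6000 vs cont=25.6747 → 25.6747 [wait]  node(2,2) S=89.0668 payoff=6.1832 vs cont=11.0260 → 11.0260 [wait]  ⇒ S*(2)=54.4661
t_1: node(1,0) S=61.5919 payoff=33.6581 vs cont=33.3821 → 33.6581 [stop]  node(1,1) S=78.7623 payoff=16.4877 vs cont=18.5439 → 18.5439 [wait]  ⇒ S*(1)=61.5919
t_0: node(0,0) S=69.6500 payoff=25.6000 vs cont=26.2773 → 26.2773 [wait]  ⇒ S*(0)=-

price = 26.2773
boundary = - 61.5919 54.4661 61.5919 69.6500
tree:
26.2773
33.6581 18.5439
40.7839 25.6747 11.0260
47.0852 33.6581 17.2914 4.3845
52.6576 40.7839 25.6000 8.5024 0.0000
57.5853 47.0852 33.6581 16.4877 0.0000 0.0000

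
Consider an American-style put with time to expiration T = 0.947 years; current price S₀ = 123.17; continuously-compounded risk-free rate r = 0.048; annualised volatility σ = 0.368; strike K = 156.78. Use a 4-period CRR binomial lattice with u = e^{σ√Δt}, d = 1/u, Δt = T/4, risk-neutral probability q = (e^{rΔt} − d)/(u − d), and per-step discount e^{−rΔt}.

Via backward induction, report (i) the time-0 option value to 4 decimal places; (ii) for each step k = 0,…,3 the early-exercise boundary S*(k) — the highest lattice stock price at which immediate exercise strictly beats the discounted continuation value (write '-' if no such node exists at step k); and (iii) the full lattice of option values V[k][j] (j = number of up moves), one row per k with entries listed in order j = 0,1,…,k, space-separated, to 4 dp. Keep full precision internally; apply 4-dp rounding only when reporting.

params: Δt=0.23675 u=1.19609 d=0.83606 q=0.48710 e^(-rΔt)=0.98870
t_4 payoffs: 96.6003 70.6851 33.6100 0.0000 0.0000
t_3: node(3,0) S=71.9803 payoff=84.7997 vs cont=83.0281 → 84.7997 [stop]  node(3,1) S=102.9772 payoff=53.8028 vs cont=52.0312 → 53.8028 [stop]  node(3,2) S=147.3224 payoff=9.4576 vs cont=17.0438 → 17.0438 [wait]  node(3,3) S=210.7639 payoff=0.0000 vs cont=0.0000 → 0.0000 [wait]  ⇒ S*(3)=102.9772
t_2: node(2,0) S=86.0949 payoff=70.6851 vs cont=68.9135 → 70.6851 [stop]  node(2,1) S=123.1700 payoff=33.6100 vs cont=35.4919 → 35.4919 [wait]  node(2,2) S=176.2108 payoff=0.0000 vs cont=8.6430 → 8.6430 [wait]  ⇒ S*(2)=86.0949
t_1: node(1,0) S=102.9772 payoff=53.8028 vs cont=52.9375 → 53.8028 [stop]  node(1,1) S=147.3224 payoff=9.4576 vs cont=22.1606 → 22.1606 [wait]  ⇒ S*(1)=102.9772
t_0: node(0,0) S=123.1700 payoff=33.6100 vs cont=37.9561 → 37.9561 [wait]  ⇒ S*(0)=-

price = 37.9561
boundary = - 102.9772 86.0949 102.9772
tree:
37.9561
53.8028 22.1606
70.6851 35.4919 8.6430
84.7997 53.8028 17.0438 0.0000
96.6003 70.6851 33.6100 0.0000 0.0000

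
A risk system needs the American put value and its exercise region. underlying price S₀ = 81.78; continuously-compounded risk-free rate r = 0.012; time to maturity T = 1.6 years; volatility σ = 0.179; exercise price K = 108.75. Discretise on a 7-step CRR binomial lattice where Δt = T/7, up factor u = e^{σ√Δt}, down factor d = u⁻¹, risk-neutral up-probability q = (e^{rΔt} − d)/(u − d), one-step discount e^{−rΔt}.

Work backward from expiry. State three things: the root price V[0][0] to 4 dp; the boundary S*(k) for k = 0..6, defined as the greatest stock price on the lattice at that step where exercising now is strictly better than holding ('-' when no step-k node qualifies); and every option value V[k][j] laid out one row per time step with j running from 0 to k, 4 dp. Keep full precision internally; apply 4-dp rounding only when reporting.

Δt=0.22857  u=1.08935  d=0.91798  q=0.49465  discount=0.99726
step 7 (expiry): payoffs max(K−S,0) = 63.8255 55.4391 45.4872 33.6775 19.6632 3.0328 0.0000 0.0000
step 6: (k=6,j=0): S=48.9384, (K−S)⁺=59.8116, hold=59.5137 ⇒ V=59.8116 exercise | (k=6,j=1): S=58.0741, (K−S)⁺=50.6759, hold=50.3781 ⇒ V=50.6759 exercise | (k=6,j=2): S=68.9151, (K−S)⁺=39.8349, hold=39.5370 ⇒ V=39.8349 exercise | (k=6,j=3): S=81.7800, (K−S)⁺=26.9700, hold=26.6721 ⇒ V=26.9700 exercise | (k=6,j=4): S=97.0464, (K−S)⁺=11.7036, hold=11.4057 ⇒ V=11.7036 exercise | (k=6,j=5): S=115.1627, (K−S)⁺=0.0000, hold=1.5284 ⇒ V=1.5284 continue | (k=6,j=6): S=136.6609, (K−S)⁺=0.0000, hold=0.0000 ⇒ V=0.0000 continue  boundary S*=97.0464
step 5: (k=5,j=0): S=53.3109, (K−S)⁺=55.4391, hold=55.1412 ⇒ V=55.4391 exercise | (k=5,j=1): S=63.2628, (K−S)⁺=45.4872, hold=45.1893 ⇒ V=45.4872 exercise | (k=5,j=2): S=75.0725, (K−S)⁺=33.6775, hold=33.3796 ⇒ V=33.6775 exercise | (k=5,j=3): S=89.0868, (K−S)⁺=19.6632, hold=19.3653 ⇒ V=19.6632 exercise | (k=5,j=4): S=105.7172, (K−S)⁺=3.0328, hold=6.6522 ⇒ V=6.6522 continue | (k=5,j=5): S=125.4522, (K−S)⁺=0.0000, hold=0.7703 ⇒ V=0.7703 continue  boundary S*=89.0868
step 4: (k=4,j=0): S=58.0741, (K−S)⁺=50.6759, hold=50.3781 ⇒ V=50.6759 exercise | (k=4,j=1): S=68.9151, (K−S)⁺=39.8349, hold=39.5370 ⇒ V=39.8349 exercise | (k=4,j=2): S=81.7800, (K−S)⁺=26.9700, hold=26.6721 ⇒ V=26.9700 exercise | (k=4,j=3): S=97.0464, (K−S)⁺=11.7036, hold=13.1911 ⇒ V=13.1911 continue | (k=4,j=4): S=115.1627, (K−S)⁺=0.0000, hold=3.7325 ⇒ V=3.7325 continue  boundary S*=81.7800
step 3: (k=3,j=0): S=63.2628, (K−S)⁺=45.4872, hold=45.1893 ⇒ V=45.4872 exercise | (k=3,j=1): S=75.0725, (K−S)⁺=33.6775, hold=33.3796 ⇒ V=33.6775 exercise | (k=3,j=2): S=89.0868, (K−S)⁺=19.6632, hold=20.0991 ⇒ V=20.0991 continue | (k=3,j=3): S=105.7172, (K−S)⁺=3.0328, hold=8.4891 ⇒ V=8.4891 continue  boundary S*=75.0725
step 2: (k=2,j=0): S=68.9151, (K−S)⁺=39.8349, hold=39.5370 ⇒ V=39.8349 exercise | (k=2,j=1): S=81.7800, (K−S)⁺=26.9700, hold=26.8872 ⇒ V=26.9700 exercise | (k=2,j=2): S=97.0464, (K−S)⁺=11.7036, hold=14.3170 ⇒ V=14.3170 continue  boundary S*=81.7800
step 1: (k=1,j=0): S=75.0725, (K−S)⁺=33.6775, hold=33.3796 ⇒ V=33.6775 exercise | (k=1,j=1): S=89.0868, (K−S)⁺=19.6632, hold=20.6545 ⇒ V=20.6545 continue  boundary S*=75.0725
step 0: (k=0,j=0): S=81.7800, (K−S)⁺=26.9700, hold=27.1611 ⇒ V=27.1611 continue  boundary S*=-

price = 27.1611
boundary = - 75.0725 81.7800 75.0725 81.7800 89.0868 97.0464
tree:
27.1611
33.6775 20.6545
39.8349 26.9700 14.3170
45.4872 33.6775 20.0991 8.4891
50.6759 39.8349 26.9700 13.1911 3.7325
55.4391 45.4872 33.6775 19.6632 6.6522 0.7703
59.8116 50.6759 39.8349 26.9700 11.7036 1.5284 0.0000
63.8255 55.4391 45.4872 33.6775 19.6632 3.0328 0.0000 0.0000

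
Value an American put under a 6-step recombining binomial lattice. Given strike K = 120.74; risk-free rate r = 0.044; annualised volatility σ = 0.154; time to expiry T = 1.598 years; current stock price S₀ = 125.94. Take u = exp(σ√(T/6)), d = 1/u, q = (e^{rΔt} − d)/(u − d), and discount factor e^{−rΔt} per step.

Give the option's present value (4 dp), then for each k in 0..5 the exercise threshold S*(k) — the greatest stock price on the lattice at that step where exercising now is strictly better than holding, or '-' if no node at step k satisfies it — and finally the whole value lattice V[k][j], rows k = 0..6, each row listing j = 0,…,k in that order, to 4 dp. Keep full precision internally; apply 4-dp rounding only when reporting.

price = 4.6133
boundary = - - - 99.2239 107.4316 99.2239
tree:
4.6133
8.0313 1.9622
13.4666 3.8303 0.5015
21.5161 7.2785 1.1382 0.0000
29.0967 13.3084 2.5834 0.0000 0.0000
36.0982 21.5161 5.8635 0.0000 0.0000 0.0000
42.5648 29.0967 13.3084 0.0000 0.0000 0.0000 0.0000

params: Δt=0.26633 u=1.08272 d=0.92360 q=0.55422 e^(-rΔt)=0.98835
t_6 payoffs: 42.5648 29.0967 13.3084 0.0000 0.0000 0.0000 0.0000
t_5: node(5,0) S=84.6418 payoff=36.0982 vs cont=34.6916 → 36.0982 [stop]  node(5,1) S=99.2239 payoff=21.5161 vs cont=20.1094 → 21.5161 [stop]  node(5,2) S=116.3183 payoff=4.4217 vs cont=5.8635 → 5.8635 [wait]  node(5,3) S=136.3576 payoff=0.0000 vs cont=0.0000 → 0.0000 [wait]  node(5,4) S=159.8494 payoff=0.0000 vs cont=0.0000 → 0.0000 [wait]  node(5,5) S=187.3884 payoff=0.0000 vs cont=0.0000 → 0.0000 [wait]  ⇒ S*(5)=99.2239
t_4: node(4,0) S=91.6433 payoff=29.0967 vs cont=27.6901 → 29.0967 [stop]  node(4,1) S=107.4316 payoff=13.3084 vs cont=12.6915 → 13.3084 [stop]  node(4,2) S=125.9400 payoff=0.0000 vs cont=2.5834 → 2.5834 [wait]  node(4,3) S=147.6370 payoff=0.0000 vs cont=0.0000 → 0.0000 [wait]  node(4,4) S=173.0720 payoff=0.0000 vs cont=0.0000 → 0.0000 [wait]  ⇒ S*(4)=107.4316
t_3: node(3,0) S=99.2239 payoff=21.5161 vs cont=20.1094 → 21.5161 [stop]  node(3,1) S=116.3183 payoff=4.4217 vs cont=7.2785 → 7.2785 [wait]  node(3,2) S=136.3576 payoff=0.0000 vs cont=1.1382 → 1.1382 [wait]  node(3,3) S=159.8494 payoff=0.0000 vs cont=0.0000 → 0.0000 [wait]  ⇒ S*(3)=99.2239
t_2: node(2,0) S=107.4316 payoff=13.3084 vs cont=13.4666 → 13.4666 [wait]  node(2,1) S=125.9400 payoff=0.0000 vs cont=3.8303 → 3.8303 [wait]  node(2,2) S=147.6370 payoff=0.0000 vs cont=0.5015 → 0.5015 [wait]  ⇒ S*(2)=-
t_1: node(1,0) S=116.3183 payoff=4.4217 vs cont=8.0313 → 8.0313 [wait]  node(1,1) S=136.3576 payoff=0.0000 vs cont=1.9622 → 1.9622 [wait]  ⇒ S*(1)=-
t_0: node(0,0) S=125.9400 payoff=0.0000 vs cont=4.6133 → 4.6133 [wait]  ⇒ S*(0)=-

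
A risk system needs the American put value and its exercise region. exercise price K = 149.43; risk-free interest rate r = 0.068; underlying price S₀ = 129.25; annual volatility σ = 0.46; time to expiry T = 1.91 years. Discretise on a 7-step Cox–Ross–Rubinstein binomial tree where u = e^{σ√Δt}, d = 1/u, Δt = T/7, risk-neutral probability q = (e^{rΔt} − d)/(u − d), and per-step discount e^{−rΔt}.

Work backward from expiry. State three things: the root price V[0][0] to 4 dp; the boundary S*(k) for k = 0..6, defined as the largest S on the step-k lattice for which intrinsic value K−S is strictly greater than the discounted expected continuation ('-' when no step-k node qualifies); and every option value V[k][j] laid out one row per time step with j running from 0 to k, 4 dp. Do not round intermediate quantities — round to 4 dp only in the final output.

price = 37.0659
boundary = - - 79.9323 62.8591 79.9323 101.6427 79.9323
tree:
37.0659
51.6246 22.6685
69.4977 34.1889 11.0153
86.5709 49.8095 18.5231 3.2738
99.9974 69.4977 30.3271 6.3991 0.0000
110.5560 86.5709 47.7873 12.5079 0.0000 0.0000
118.8593 99.9974 69.4977 24.4482 0.0000 0.0000 0.0000
125.3891 110.5560 86.5709 47.7873 0.0000 0.0000 0.0000 0.0000

Δt=0.27286  u=1.27161  d=0.78640  q=0.47881  discount=0.98162
step 7 (expiry): payoffs max(K−S,0) = 125.3891 110.5560 86.5709 47.7873 0.0000 0.0000 0.0000 0.0000
step 6: (k=6,j=0): S=30.5707, (K−S)⁺=118.8593, hold=116.1123 ⇒ V=118.8593 exercise | (k=6,j=1): S=49.4326, (K−S)⁺=99.9974, hold=97.2503 ⇒ V=99.9974 exercise | (k=6,j=2): S=79.9323, (K−S)⁺=69.4977, hold=66.7507 ⇒ V=69.4977 exercise | (k=6,j=3): S=129.2500, (K−S)⁺=20.1800, hold=24.4482 ⇒ V=24.4482 continue | (k=6,j=4): S=208.9964, (K−S)⁺=0.0000, hold=0.0000 ⇒ V=0.0000 continue | (k=6,j=5): S=337.9459, (K−S)⁺=0.0000, hold=0.0000 ⇒ V=0.0000 continue | (k=6,j=6): S=546.4565, (K−S)⁺=0.0000, hold=0.0000 ⇒ V=0.0000 continue  boundary S*=79.9323
step 5: (k=5,j=0): S=38.8740, (K−S)⁺=110.5560, hold=107.8090 ⇒ V=110.5560 exercise | (k=5,j=1): S=62.8591, (K−S)⁺=86.5709, hold=83.8239 ⇒ V=86.5709 exercise | (k=5,j=2): S=101.6427, (K−S)⁺=47.7873, hold=47.0464 ⇒ V=47.7873 exercise | (k=5,j=3): S=164.3557, (K−S)⁺=0.0000, hold=12.5079 ⇒ V=12.5079 continue | (k=5,j=4): S=265.7621, (K−S)⁺=0.0000, hold=0.0000 ⇒ V=0.0000 continue | (k=5,j=5): S=429.7357, (K−S)⁺=0.0000, hold=0.0000 ⇒ V=0.0000 continue  boundary S*=101.6427
step 4: (k=4,j=0): S=49.4326, (K−S)⁺=99.9974, hold=97.2503 ⇒ V=99.9974 exercise | (k=4,j=1): S=79.9323, (K−S)⁺=69.4977, hold=66.7507 ⇒ V=69.4977 exercise | (k=4,j=2): S=129.2500, (K−S)⁺=20.1800, hold=30.3271 ⇒ V=30.3271 continue | (k=4,j=3): S=208.9964, (K−S)⁺=0.0000, hold=6.3991 ⇒ V=6.3991 continue | (k=4,j=4): S=337.9459, (K−S)⁺=0.0000, hold=0.0000 ⇒ V=0.0000 continue  boundary S*=79.9323
step 3: (k=3,j=0): S=62.8591, (K−S)⁺=86.5709, hold=83.8239 ⇒ V=86.5709 exercise | (k=3,j=1): S=101.6427, (K−S)⁺=47.7873, hold=49.8095 ⇒ V=49.8095 continue | (k=3,j=2): S=164.3557, (K−S)⁺=0.0000, hold=18.5231 ⇒ V=18.5231 continue | (k=3,j=3): S=265.7621, (K−S)⁺=0.0000, hold=3.2738 ⇒ V=3.2738 continue  boundary S*=62.8591
step 2: (k=2,j=0): S=79.9323, (K−S)⁺=69.4977, hold=67.7012 ⇒ V=69.4977 exercise | (k=2,j=1): S=129.2500, (K−S)⁺=20.1800, hold=34.1889 ⇒ V=34.1889 continue | (k=2,j=2): S=208.9964, (K−S)⁺=0.0000, hold=11.0153 ⇒ V=11.0153 continue  boundary S*=79.9323
step 1: (k=1,j=0): S=101.6427, (K−S)⁺=47.7873, hold=51.6246 ⇒ V=51.6246 continue | (k=1,j=1): S=164.3557, (K−S)⁺=0.0000, hold=22.6685 ⇒ V=22.6685 continue  boundary S*=-
step 0: (k=0,j=0): S=129.2500, (K−S)⁺=20.1800, hold=37.0659 ⇒ V=37.0659 continue  boundary S*=-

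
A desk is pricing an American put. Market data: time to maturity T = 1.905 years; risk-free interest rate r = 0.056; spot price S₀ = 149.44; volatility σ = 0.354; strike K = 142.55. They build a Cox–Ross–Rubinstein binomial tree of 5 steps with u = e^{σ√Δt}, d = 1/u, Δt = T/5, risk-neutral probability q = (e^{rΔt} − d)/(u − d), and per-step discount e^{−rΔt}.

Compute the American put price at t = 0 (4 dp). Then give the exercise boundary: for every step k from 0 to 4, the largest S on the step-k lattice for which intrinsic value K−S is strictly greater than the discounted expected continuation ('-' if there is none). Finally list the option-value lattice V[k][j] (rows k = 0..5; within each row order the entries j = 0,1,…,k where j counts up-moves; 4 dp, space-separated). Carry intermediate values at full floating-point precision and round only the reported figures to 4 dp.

price = 19.8479
boundary = - - 96.5326 77.5849 96.5326
tree:
19.8479
30.7976 9.5220
46.0174 16.5851 2.7184
64.9651 28.1443 5.4942 0.0000
80.1936 46.0174 11.1042 0.0000 0.0000
92.4331 64.9651 22.4424 0.0000 0.0000 0.0000

Δt=0.38100, u=1.24422, d=0.80372, q=0.49455, disc=e^(-rΔt)=0.97889
k=5 terminal: V=max(K-S,0) → 92.4331 64.9651 22.4424 0.0000 0.0000 0.0000
k=4: j=0 S=62.3564 intr=80.1936 cont=77.1844 V=80.1936[EX]; j=1 S=96.5326 intr=46.0174 cont=43.0082 V=46.0174[EX]; j=2 S=149.4400 intr=0.0000 cont=11.1042 V=11.1042[hold]; j=3 S=231.3448 intr=0.0000 cont=0.0000 V=0.0000[hold]; j=4 S=358.1399 intr=0.0000 cont=0.0000 V=0.0000[hold]  S*(4)=96.5326
k=3: j=0 S=77.5849 intr=64.9651 cont=61.9558 V=64.9651[EX]; j=1 S=120.1076 intr=22.4424 cont=28.1443 V=28.1443[hold]; j=2 S=185.9359 intr=0.0000 cont=5.4942 V=5.4942[hold]; j=3 S=287.8434 intr=0.0000 cont=0.0000 V=0.0000[hold]  S*(3)=77.5849
k=2: j=0 S=96.5326 intr=46.0174 cont=45.7685 V=46.0174[EX]; j=1 S=149.4400 intr=0.0000 cont=16.5851 V=16.5851[hold]; j=2 S=231.3448 intr=0.0000 cont=2.7184 V=2.7184[hold]  S*(2)=96.5326
k=1: j=0 S=120.1076 intr=22.4424 cont=30.7976 V=30.7976[hold]; j=1 S=185.9359 intr=0.0000 cont=9.5220 V=9.5220[hold]  S*(1)=-
k=0: j=0 S=149.4400 intr=0.0000 cont=19.8479 V=19.8479[hold]  S*(0)=-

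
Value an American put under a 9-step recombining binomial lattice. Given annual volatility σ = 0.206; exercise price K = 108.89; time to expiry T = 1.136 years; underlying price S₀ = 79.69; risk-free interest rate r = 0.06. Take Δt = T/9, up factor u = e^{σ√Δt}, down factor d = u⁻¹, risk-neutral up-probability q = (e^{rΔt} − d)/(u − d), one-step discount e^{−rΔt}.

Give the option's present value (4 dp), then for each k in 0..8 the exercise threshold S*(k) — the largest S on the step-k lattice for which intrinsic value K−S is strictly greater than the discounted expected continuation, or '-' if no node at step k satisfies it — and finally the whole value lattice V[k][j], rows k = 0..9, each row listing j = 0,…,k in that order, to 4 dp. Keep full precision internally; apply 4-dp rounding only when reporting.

price = 29.2000
boundary = 79.6900 85.7410 79.6900 85.7410 92.2515 85.7410 92.2515 85.7410 92.2515
tree:
29.2000
34.8240 23.1490
40.0511 29.2000 16.6595
44.9092 34.8240 23.1490 11.2246
49.4246 40.0511 29.2000 16.6385 6.6524
53.6212 44.9092 34.8240 23.1490 10.7473 3.1680
57.5217 49.4246 40.0511 29.2000 16.6385 5.7511 0.9554
61.1469 53.6212 44.9092 34.8240 23.1490 10.0631 2.0641 0.0000
64.5163 57.5217 49.4246 40.0511 29.2000 16.6385 4.4592 0.0000 0.0000
67.6479 61.1469 53.6212 44.9092 34.8240 23.1490 9.6337 0.0000 0.0000 0.0000

params: Δt=0.12622 u=1.07593 d=0.92943 q=0.53360 e^(-rΔt)=0.99246
t_9 payoffs: 67.6479 61.1469 53.6212 44.9092 34.8240 23.1490 9.6337 0.0000 0.0000 0.0000
t_8: node(8,0) S=44.3737 payoff=64.5163 vs cont=63.6948 → 64.5163 [stop]  node(8,1) S=51.3683 payoff=57.5217 vs cont=56.7002 → 57.5217 [stop]  node(8,2) S=59.4654 payoff=49.4246 vs cont=48.6030 → 49.4246 [stop]  node(8,3) S=68.8389 payoff=40.0511 vs cont=39.2295 → 40.0511 [stop]  node(8,4) S=79.6900 payoff=29.2000 vs cont=28.3785 → 29.2000 [stop]  node(8,5) S=92.2515 payoff=16.6385 vs cont=15.8170 → 16.6385 [stop]  node(8,6) S=106.7931 payoff=2.0969 vs cont=4.4592 → 4.4592 [wait]  node(8,7) S=123.6268 payoff=0.0000 vs cont=0.0000 → 0.0000 [wait]  node(8,8) S=143.1140 payoff=0.0000 vs cont=0.0000 → 0.0000 [wait]  ⇒ S*(8)=92.2515
t_7: node(7,0) S=47.7431 payoff=61.1469 vs cont=60.3254 → 61.1469 [stop]  node(7,1) S=55.2688 payoff=53.6212 vs cont=52.7997 → 53.6212 [stop]  node(7,2) S=63.9808 payoff=44.9092 vs cont=44.0877 → 44.9092 [stop]  node(7,3) S=74.0660 payoff=34.8240 vs cont=34.0024 → 34.8240 [stop]  node(7,4) S=85.7410 payoff=23.1490 vs cont=22.3274 → 23.1490 [stop]  node(7,5) S=99.2563 payoff=9.6337 vs cont=10.0631 → 10.0631 [wait]  node(7,6) S=114.9021 payoff=0.0000 vs cont=2.0641 → 2.0641 [wait]  node(7,7) S=133.0140 payoff=0.0000 vs cont=0.0000 → 0.0000 [wait]  ⇒ S*(7)=85.7410
t_6: node(6,0) S=51.3683 payoff=57.5217 vs cont=56.7002 → 57.5217 [stop]  node(6,1) S=59.4654 payoff=49.4246 vs cont=48.6030 → 49.4246 [stop]  node(6,2) S=68.8389 payoff=40.0511 vs cont=39.2295 → 40.0511 [stop]  node(6,3) S=79.6900 payoff=29.2000 vs cont=28.3785 → 29.2000 [stop]  node(6,4) S=92.2515 payoff=16.6385 vs cont=16.0444 → 16.6385 [stop]  node(6,5) S=106.7931 payoff=2.0969 vs cont=5.7511 → 5.7511 [wait]  node(6,6) S=123.6268 payoff=0.0000 vs cont=0.9554 → 0.9554 [wait]  ⇒ S*(6)=92.2515
t_5: node(5,0) S=55.2688 payoff=53.6212 vs cont=52.7997 → 53.6212 [stop]  node(5,1) S=63.9808 payoff=44.9092 vs cont=44.0877 → 44.9092 [stop]  node(5,2) S=74.0660 payoff=34.8240 vs cont=34.0024 → 34.8240 [stop]  node(5,3) S=85.7410 payoff=23.1490 vs cont=22.3274 → 23.1490 [stop]  node(5,4) S=99.2563 payoff=9.6337 vs cont=10.7473 → 10.7473 [wait]  node(5,5) S=114.9021 payoff=0.0000 vs cont=3.1680 → 3.1680 [wait]  ⇒ S*(5)=85.7410
t_4: node(4,0) S=59.4654 payoff=49.4246 vs cont=48.6030 → 49.4246 [stop]  node(4,1) S=68.8389 payoff=40.0511 vs cont=39.2295 → 40.0511 [stop]  node(4,2) S=79.6900 payoff=29.2000 vs cont=28.3785 → 29.2000 [stop]  node(4,3) S=92.2515 payoff=16.6385 vs cont=16.4067 → 16.6385 [stop]  node(4,4) S=106.7931 payoff=2.0969 vs cont=6.6524 → 6.6524 [wait]  ⇒ S*(4)=92.2515
t_3: node(3,0) S=63.9808 payoff=44.9092 vs cont=44.0877 → 44.9092 [stop]  node(3,1) S=74.0660 payoff=34.8240 vs cont=34.0024 → 34.8240 [stop]  node(3,2) S=85.7410 payoff=23.1490 vs cont=22.3274 → 23.1490 [stop]  node(3,3) S=99.2563 payoff=9.6337 vs cont=11.2246 → 11.2246 [wait]  ⇒ S*(3)=85.7410
t_2: node(2,0) S=68.8389 payoff=40.0511 vs cont=39.2295 → 40.0511 [stop]  node(2,1) S=79.6900 payoff=29.2000 vs cont=28.3785 → 29.2000 [stop]  node(2,2) S=92.2515 payoff=16.6385 vs cont=16.6595 → 16.6595 [wait]  ⇒ S*(2)=79.6900
t_1: node(1,0) S=74.0660 payoff=34.8240 vs cont=34.0024 → 34.8240 [stop]  node(1,1) S=85.7410 payoff=23.1490 vs cont=22.3385 → 23.1490 [stop]  ⇒ S*(1)=85.7410
t_0: node(0,0) S=79.6900 payoff=29.2000 vs cont=28.3785 → 29.2000 [stop]  ⇒ S*(0)=79.6900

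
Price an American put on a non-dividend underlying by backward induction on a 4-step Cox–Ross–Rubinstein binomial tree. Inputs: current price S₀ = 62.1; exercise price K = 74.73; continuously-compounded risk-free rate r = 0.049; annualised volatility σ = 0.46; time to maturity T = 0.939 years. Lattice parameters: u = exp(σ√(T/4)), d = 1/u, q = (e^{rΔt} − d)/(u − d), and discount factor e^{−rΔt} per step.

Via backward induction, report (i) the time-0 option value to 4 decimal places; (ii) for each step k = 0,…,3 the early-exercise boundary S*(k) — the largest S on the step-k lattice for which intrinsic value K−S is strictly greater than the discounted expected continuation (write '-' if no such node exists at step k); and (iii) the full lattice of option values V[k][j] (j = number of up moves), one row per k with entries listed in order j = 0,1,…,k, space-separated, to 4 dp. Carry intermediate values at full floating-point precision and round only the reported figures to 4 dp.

price = 18.2187
boundary = - - 39.7654 49.6934
tree:
18.2187
25.8351 10.0868
34.9646 16.1862 3.4638
42.9091 25.0366 6.6142 0.0000
49.2665 34.9646 12.6300 0.0000 0.0000

Δt=0.23475, u=1.24966, d=0.80022, q=0.47025, disc=e^(-rΔt)=0.98856
k=4 terminal: V=max(K-S,0) → 49.2665 34.9646 12.6300 0.0000 0.0000
k=3: j=0 S=31.8209 intr=42.9091 cont=42.0545 V=42.9091[EX]; j=1 S=49.6934 intr=25.0366 cont=24.1820 V=25.0366[EX]; j=2 S=77.6041 intr=0.0000 cont=6.6142 V=6.6142[hold]; j=3 S=121.1912 intr=0.0000 cont=0.0000 V=0.0000[hold]  S*(3)=49.6934
k=2: j=0 S=39.7654 intr=34.9646 cont=34.1099 V=34.9646[EX]; j=1 S=62.1000 intr=12.6300 cont=16.1862 V=16.1862[hold]; j=2 S=96.9791 intr=0.0000 cont=3.4638 V=3.4638[hold]  S*(2)=39.7654
k=1: j=0 S=49.6934 intr=25.0366 cont=25.8351 V=25.8351[hold]; j=1 S=77.6041 intr=0.0000 cont=10.0868 V=10.0868[hold]  S*(1)=-
k=0: j=0 S=62.1000 intr=12.6300 cont=18.2187 V=18.2187[hold]  S*(0)=-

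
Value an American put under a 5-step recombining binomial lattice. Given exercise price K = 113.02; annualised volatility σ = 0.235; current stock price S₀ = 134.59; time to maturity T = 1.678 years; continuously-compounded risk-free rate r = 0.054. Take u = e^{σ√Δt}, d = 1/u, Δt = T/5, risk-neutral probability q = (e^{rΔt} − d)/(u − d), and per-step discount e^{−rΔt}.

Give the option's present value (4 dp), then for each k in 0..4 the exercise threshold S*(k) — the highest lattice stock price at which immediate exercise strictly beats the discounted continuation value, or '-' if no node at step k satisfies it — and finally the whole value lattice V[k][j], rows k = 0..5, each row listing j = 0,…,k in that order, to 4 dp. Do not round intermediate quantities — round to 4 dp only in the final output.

Δt=0.33560, u=1.14584, d=0.87272, q=0.53298, disc=e^(-rΔt)=0.98204
k=5 terminal: V=max(K-S,0) → 44.8814 23.5575 0.0000 0.0000 0.0000 0.0000
k=4: j=0 S=78.0759 intr=34.9441 cont=32.9143 V=34.9441[EX]; j=1 S=102.5097 intr=10.5103 cont=10.8043 V=10.8043[hold]; j=2 S=134.5900 intr=0.0000 cont=0.0000 V=0.0000[hold]; j=3 S=176.7098 intr=0.0000 cont=0.0000 V=0.0000[hold]; j=4 S=232.0109 intr=0.0000 cont=0.0000 V=0.0000[hold]  S*(4)=78.0759
k=3: j=0 S=89.4625 intr=23.5575 cont=21.6816 V=23.5575[EX]; j=1 S=117.4597 intr=0.0000 cont=4.9552 V=4.9552[hold]; j=2 S=154.2186 intr=0.0000 cont=0.0000 V=0.0000[hold]; j=3 S=202.4811 intr=0.0000 cont=0.0000 V=0.0000[hold]  S*(3)=89.4625
k=2: j=0 S=102.5097 intr=10.5103 cont=13.3979 V=13.3979[hold]; j=1 S=134.5900 intr=0.0000 cont=2.2727 V=2.2727[hold]; j=2 S=176.7098 intr=0.0000 cont=0.0000 V=0.0000[hold]  S*(2)=-
k=1: j=0 S=117.4597 intr=0.0000 cont=7.3343 V=7.3343[hold]; j=1 S=154.2186 intr=0.0000 cont=1.0423 V=1.0423[hold]  S*(1)=-
k=0: j=0 S=134.5900 intr=0.0000 cont=3.9093 V=3.9093[hold]  S*(0)=-

price = 3.9093
boundary = - - - 89.4625 78.0759
tree:
3.9093
7.3343 1.0423
13.3979 2.2727 0.0000
23.5575 4.9552 0.0000 0.0000
34.9441 10.8043 0.0000 0.0000 0.0000
44.8814 23.5575 0.0000 0.0000 0.0000 0.0000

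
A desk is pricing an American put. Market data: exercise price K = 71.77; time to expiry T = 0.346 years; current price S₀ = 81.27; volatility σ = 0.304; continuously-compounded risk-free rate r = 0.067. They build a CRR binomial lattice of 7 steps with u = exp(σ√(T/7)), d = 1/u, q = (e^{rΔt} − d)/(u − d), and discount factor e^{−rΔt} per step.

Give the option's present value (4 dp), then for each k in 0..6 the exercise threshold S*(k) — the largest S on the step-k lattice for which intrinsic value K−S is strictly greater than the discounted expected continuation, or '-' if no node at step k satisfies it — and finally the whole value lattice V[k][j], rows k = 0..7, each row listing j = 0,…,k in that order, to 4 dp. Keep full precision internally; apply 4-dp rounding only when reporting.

price = 1.6869
boundary = - - - - - 57.9652 62.0183
tree:
1.6869
2.7492 0.6675
4.3638 1.2012 0.1541
6.7025 2.1239 0.3141 0.0000
9.8761 3.6681 0.6400 0.0000 0.0000
13.8048 6.1301 1.3041 0.0000 0.0000 0.0000
17.5931 9.7517 2.6575 0.0000 0.0000 0.0000 0.0000
21.1337 13.8048 5.4152 0.0000 0.0000 0.0000 0.0000 0.0000

Δt=0.04943  u=1.06992  d=0.93465  q=0.50763  discount=0.99669
step 7 (expiry): payoffs max(K−S,0) = 21.1337 13.8048 5.4152 0.0000 0.0000 0.0000 0.0000 0.0000
step 6: (k=6,j=0): S=54.1769, (K−S)⁺=17.5931, hold=17.3558 ⇒ V=17.5931 exercise | (k=6,j=1): S=62.0183, (K−S)⁺=9.7517, hold=9.5144 ⇒ V=9.7517 exercise | (k=6,j=2): S=70.9946, (K−S)⁺=0.7754, hold=2.6575 ⇒ V=2.6575 continue | (k=6,j=3): S=81.2700, (K−S)⁺=0.0000, hold=0.0000 ⇒ V=0.0000 continue | (k=6,j=4): S=93.0327, (K−S)⁺=0.0000, hold=0.0000 ⇒ V=0.0000 continue | (k=6,j=5): S=106.4978, (K−S)⁺=0.0000, hold=0.0000 ⇒ V=0.0000 continue | (k=6,j=6): S=121.9119, (K−S)⁺=0.0000, hold=0.0000 ⇒ V=0.0000 continue  boundary S*=62.0183
step 5: (k=5,j=0): S=57.9652, (K−S)⁺=13.8048, hold=13.5675 ⇒ V=13.8048 exercise | (k=5,j=1): S=66.3548, (K−S)⁺=5.4152, hold=6.1301 ⇒ V=6.1301 continue | (k=5,j=2): S=75.9587, (K−S)⁺=0.0000, hold=1.3041 ⇒ V=1.3041 continue | (k=5,j=3): S=86.9527, (K−S)⁺=0.0000, hold=0.0000 ⇒ V=0.0000 continue | (k=5,j=4): S=99.5378, (K−S)⁺=0.0000, hold=0.0000 ⇒ V=0.0000 continue | (k=5,j=5): S=113.9445, (K−S)⁺=0.0000, hold=0.0000 ⇒ V=0.0000 continue  boundary S*=57.9652
step 4: (k=4,j=0): S=62.0183, (K−S)⁺=9.7517, hold=9.8761 ⇒ V=9.8761 continue | (k=4,j=1): S=70.9946, (K−S)⁺=0.7754, hold=3.6681 ⇒ V=3.6681 continue | (k=4,j=2): S=81.2700, (K−S)⁺=0.0000, hold=0.6400 ⇒ V=0.6400 continue | (k=4,j=3): S=93.0327, (K−S)⁺=0.0000, hold=0.0000 ⇒ V=0.0000 continue | (k=4,j=4): S=106.4978, (K−S)⁺=0.0000, hold=0.0000 ⇒ V=0.0000 continue  boundary S*=-
step 3: (k=3,j=0): S=66.3548, (K−S)⁺=5.4152, hold=6.7025 ⇒ V=6.7025 continue | (k=3,j=1): S=75.9587, (K−S)⁺=0.0000, hold=2.1239 ⇒ V=2.1239 continue | (k=3,j=2): S=86.9527, (K−S)⁺=0.0000, hold=0.3141 ⇒ V=0.3141 continue | (k=3,j=3): S=99.5378, (K−S)⁺=0.0000, hold=0.0000 ⇒ V=0.0000 continue  boundary S*=-
step 2: (k=2,j=0): S=70.9946, (K−S)⁺=0.7754, hold=4.3638 ⇒ V=4.3638 continue | (k=2,j=1): S=81.2700, (K−S)⁺=0.0000, hold=1.2012 ⇒ V=1.2012 continue | (k=2,j=2): S=93.0327, (K−S)⁺=0.0000, hold=0.1541 ⇒ V=0.1541 continue  boundary S*=-
step 1: (k=1,j=0): S=75.9587, (K−S)⁺=0.0000, hold=2.7492 ⇒ V=2.7492 continue | (k=1,j=1): S=86.9527, (K−S)⁺=0.0000, hold=0.6675 ⇒ V=0.6675 continue  boundary S*=-
step 0: (k=0,j=0): S=81.2700, (K−S)⁺=0.0000, hold=1.6869 ⇒ V=1.6869 continue  boundary S*=-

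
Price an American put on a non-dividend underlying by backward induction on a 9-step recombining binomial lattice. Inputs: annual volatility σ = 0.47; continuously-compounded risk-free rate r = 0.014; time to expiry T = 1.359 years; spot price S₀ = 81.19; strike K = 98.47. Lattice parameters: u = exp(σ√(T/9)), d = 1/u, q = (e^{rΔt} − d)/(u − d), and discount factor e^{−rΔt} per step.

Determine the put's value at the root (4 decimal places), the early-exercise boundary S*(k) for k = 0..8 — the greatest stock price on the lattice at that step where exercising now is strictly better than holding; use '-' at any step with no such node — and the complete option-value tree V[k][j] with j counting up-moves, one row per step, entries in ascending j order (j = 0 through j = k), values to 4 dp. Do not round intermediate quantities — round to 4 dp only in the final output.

Δt=0.15100, u=1.20038, d=0.83307, q=0.46023, disc=e^(-rΔt)=0.99789
k=9 terminal: V=max(K-S,0) → 82.7793 75.8612 65.8928 51.5293 30.8329 1.0114 0.0000 0.0000 0.0000 0.0000
k=8: j=0 S=18.8348 intr=79.6352 cont=79.4273 V=79.6352[EX]; j=1 S=27.1391 intr=71.3309 cont=71.1229 V=71.3309[EX]; j=2 S=39.1049 intr=59.3651 cont=59.1571 V=59.3651[EX]; j=3 S=56.3465 intr=42.1235 cont=41.9156 V=42.1235[EX]; j=4 S=81.1900 intr=17.2800 cont=17.0721 V=17.2800[EX]; j=5 S=116.9871 intr=0.0000 cont=0.5448 V=0.5448[hold]; j=6 S=168.5675 intr=0.0000 cont=0.0000 V=0.0000[hold]; j=7 S=242.8898 intr=0.0000 cont=0.0000 V=0.0000[hold]; j=8 S=349.9814 intr=0.0000 cont=0.0000 V=0.0000[hold]  S*(8)=81.1900
k=7: j=0 S=22.6088 intr=75.8612 cont=75.6532 V=75.8612[EX]; j=1 S=32.5772 intr=65.8928 cont=65.6849 V=65.8928[EX]; j=2 S=46.9407 intr=51.5293 cont=51.3214 V=51.5293[EX]; j=3 S=67.6371 intr=30.8329 cont=30.6250 V=30.8329[EX]; j=4 S=97.4586 intr=1.0114 cont=9.5577 V=9.5577[hold]; j=5 S=140.4287 intr=0.0000 cont=0.2934 V=0.2934[hold]; j=6 S=202.3446 intr=0.0000 cont=0.0000 V=0.0000[hold]; j=7 S=291.5594 intr=0.0000 cont=0.0000 V=0.0000[hold]  S*(7)=67.6371
k=6: j=0 S=27.1391 intr=71.3309 cont=71.1229 V=71.3309[EX]; j=1 S=39.1049 intr=59.3651 cont=59.1571 V=59.3651[EX]; j=2 S=56.3465 intr=42.1235 cont=41.9156 V=42.1235[EX]; j=3 S=81.1900 intr=17.2800 cont=20.9970 V=20.9970[hold]; j=4 S=116.9871 intr=0.0000 cont=5.2828 V=5.2828[hold]; j=5 S=168.5675 intr=0.0000 cont=0.1580 V=0.1580[hold]; j=6 S=242.8898 intr=0.0000 cont=0.0000 V=0.0000[hold]  S*(6)=56.3465
k=5: j=0 S=32.5772 intr=65.8928 cont=65.6849 V=65.8928[EX]; j=1 S=46.9407 intr=51.5293 cont=51.3214 V=51.5293[EX]; j=2 S=67.6371 intr=30.8329 cont=32.3321 V=32.3321[hold]; j=3 S=97.4586 intr=1.0114 cont=13.7358 V=13.7358[hold]; j=4 S=140.4287 intr=0.0000 cont=2.9181 V=2.9181[hold]; j=5 S=202.3446 intr=0.0000 cont=0.0851 V=0.0851[hold]  S*(5)=46.9407
k=4: j=0 S=39.1049 intr=59.3651 cont=59.1571 V=59.3651[EX]; j=1 S=56.3465 intr=42.1235 cont=42.6040 V=42.6040[hold]; j=2 S=81.1900 intr=17.2800 cont=23.7233 V=23.7233[hold]; j=3 S=116.9871 intr=0.0000 cont=8.7387 V=8.7387[hold]; j=4 S=168.5675 intr=0.0000 cont=1.6109 V=1.6109[hold]  S*(4)=39.1049
k=3: j=0 S=46.9407 intr=51.5293 cont=51.5421 V=51.5421[hold]; j=1 S=67.6371 intr=30.8329 cont=33.8430 V=33.8430[hold]; j=2 S=97.4586 intr=1.0114 cont=16.7914 V=16.7914[hold]; j=3 S=140.4287 intr=0.0000 cont=5.4467 V=5.4467[hold]  S*(3)=-
k=2: j=0 S=56.3465 intr=42.1235 cont=43.3048 V=43.3048[hold]; j=1 S=81.1900 intr=17.2800 cont=25.9405 V=25.9405[hold]; j=2 S=116.9871 intr=0.0000 cont=11.5458 V=11.5458[hold]  S*(2)=-
k=1: j=0 S=67.6371 intr=30.8329 cont=35.2387 V=35.2387[hold]; j=1 S=97.4586 intr=1.0114 cont=19.2749 V=19.2749[hold]  S*(1)=-
k=0: j=0 S=81.1900 intr=17.2800 cont=27.8328 V=27.8328[hold]  S*(0)=-

price = 27.8328
boundary = - - - - 39.1049 46.9407 56.3465 67.6371 81.1900
tree:
27.8328
35.2387 19.2749
43.3048 25.9405 11.5458
51.5421 33.8430 16.7914 5.4467
59.3651 42.6040 23.7233 8.7387 1.6109
65.8928 51.5293 32.3321 13.7358 2.9181 0.0851
71.3309 59.3651 42.1235 20.9970 5.2828 0.1580 0.0000
75.8612 65.8928 51.5293 30.8329 9.5577 0.2934 0.0000 0.0000
79.6352 71.3309 59.3651 42.1235 17.2800 0.5448 0.0000 0.0000 0.0000
82.7793 75.8612 65.8928 51.5293 30.8329 1.0114 0.0000 0.0000 0.0000 0.0000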